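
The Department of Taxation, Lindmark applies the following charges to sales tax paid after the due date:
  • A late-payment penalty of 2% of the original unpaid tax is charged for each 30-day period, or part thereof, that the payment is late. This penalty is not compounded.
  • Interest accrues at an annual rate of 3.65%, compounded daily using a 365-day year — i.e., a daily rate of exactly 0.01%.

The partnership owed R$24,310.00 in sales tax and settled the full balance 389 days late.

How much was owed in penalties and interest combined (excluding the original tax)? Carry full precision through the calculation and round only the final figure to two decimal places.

R$7,284.84

Penalty periods: ⌈389/30⌉ = 13; penalty = 13 × 2% × R$24,310.00 = R$6,320.60
Interest: R$24,310.00 × ((1 + 0.0001)^389 − 1) = R$24,310.00 × 0.03966449… = R$964.2437…
Penalties + interest = R$6,320.6000 + R$964.2437… = R$7,284.84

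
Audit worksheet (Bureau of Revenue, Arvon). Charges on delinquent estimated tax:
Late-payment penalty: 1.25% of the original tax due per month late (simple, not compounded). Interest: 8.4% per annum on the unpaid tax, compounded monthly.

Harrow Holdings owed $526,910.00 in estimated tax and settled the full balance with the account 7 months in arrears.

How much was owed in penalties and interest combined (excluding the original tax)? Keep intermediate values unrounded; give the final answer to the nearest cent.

Late-payment penalty: 7 × 1.25% × $526,910.00 = $46,104.63…
Interest (8.4%/yr ÷ 12 = 0.7%/month): $526,910.00 × ((1 + 0.007)^7 − 1) = $26,367.1504…
Penalties + interest = $46,104.6250 + $26,367.1504… = $72,471.78

$72,471.78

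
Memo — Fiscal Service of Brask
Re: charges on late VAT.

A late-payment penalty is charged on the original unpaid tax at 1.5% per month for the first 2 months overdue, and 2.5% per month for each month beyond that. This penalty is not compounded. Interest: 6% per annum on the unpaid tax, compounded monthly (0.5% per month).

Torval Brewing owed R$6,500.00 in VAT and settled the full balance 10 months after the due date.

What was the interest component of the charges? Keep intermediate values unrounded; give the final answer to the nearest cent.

Interest: R$6,500.00 × ((1 + 0.005)^10 − 1) = R$6,500.00 × 0.0511401… = R$332.4109…

R$332.41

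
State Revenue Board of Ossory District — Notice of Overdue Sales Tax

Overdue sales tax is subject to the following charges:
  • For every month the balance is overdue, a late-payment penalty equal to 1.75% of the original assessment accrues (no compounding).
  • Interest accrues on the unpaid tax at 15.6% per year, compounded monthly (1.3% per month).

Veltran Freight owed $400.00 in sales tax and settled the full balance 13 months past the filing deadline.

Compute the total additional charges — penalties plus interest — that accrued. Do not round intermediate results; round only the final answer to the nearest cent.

Late-payment penalty = 1.75% × $400.00 × 13 mo = $91.00
Interest: $400.00 × ((1 + 0.013)^13 − 1) = $400.00 × 0.1828312… = $73.1325…
Penalties + interest = $91.0000 + $73.1325… = $164.13

$164.13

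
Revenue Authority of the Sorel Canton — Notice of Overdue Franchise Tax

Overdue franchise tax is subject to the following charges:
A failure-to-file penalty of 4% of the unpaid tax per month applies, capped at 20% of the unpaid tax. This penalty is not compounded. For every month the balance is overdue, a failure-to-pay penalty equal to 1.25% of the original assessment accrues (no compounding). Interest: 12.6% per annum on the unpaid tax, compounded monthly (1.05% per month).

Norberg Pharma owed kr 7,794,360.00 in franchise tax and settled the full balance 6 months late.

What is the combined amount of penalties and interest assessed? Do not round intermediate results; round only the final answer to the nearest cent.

Failure-to-file: 6 × 4% × kr 7,794,360.00 = kr 1,870,646.40, capped at 20% × kr 7,794,360.00 = kr 1,558,872.00
Failure-to-pay penalty = 1.25% × kr 7,794,360.00 × 6 mo = kr 584,577.00
Interest: kr 7,794,360.00 × ((1 + 0.0105)^6 − 1) = kr 7,794,360.00 × 0.0646771… = kr 504,116.4889…
Penalties + interest = kr 2,143,449.0000 + kr 504,116.4889… = kr 2,647,565.49

kr 2,647,565.49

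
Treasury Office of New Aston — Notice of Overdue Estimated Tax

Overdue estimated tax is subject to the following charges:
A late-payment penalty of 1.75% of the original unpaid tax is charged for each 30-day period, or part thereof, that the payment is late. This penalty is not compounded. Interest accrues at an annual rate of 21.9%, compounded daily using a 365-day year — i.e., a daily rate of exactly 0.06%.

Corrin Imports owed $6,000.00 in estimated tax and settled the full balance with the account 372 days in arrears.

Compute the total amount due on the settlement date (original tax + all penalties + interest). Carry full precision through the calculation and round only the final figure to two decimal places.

Penalty periods: ⌈372/30⌉ = 13; penalty = 13 × 1.75% × $6,000.00 = $1,365.00
Interest: $6,000.00 × ((1 + 0.0006)^372 − 1) = $6,000.00 × 0.24998689… = $1,499.9214…
Total = $6,000.00 + $1,365.0000 + $1,499.9214… = $8,864.92

$8,864.92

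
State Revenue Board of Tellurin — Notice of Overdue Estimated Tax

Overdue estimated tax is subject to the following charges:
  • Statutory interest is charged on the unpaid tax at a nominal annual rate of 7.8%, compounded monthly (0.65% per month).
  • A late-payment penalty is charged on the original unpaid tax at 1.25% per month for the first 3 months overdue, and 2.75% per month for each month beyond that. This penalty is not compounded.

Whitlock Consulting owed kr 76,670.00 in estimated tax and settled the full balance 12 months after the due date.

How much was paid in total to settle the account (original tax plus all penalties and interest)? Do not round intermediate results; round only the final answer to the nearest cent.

kr 104,719.70

Penalty, months 1–3: 3 × 1.25% × kr 76,670.00 = kr 2,875.13…
Penalty, months 4–12: 9 × 2.75% × kr 76,670.00 = kr 18,975.83…
Interest: kr 76,670.00 × ((1 + 0.0065)^12 − 1) = kr 76,670.00 × 0.0808498… = kr 6,198.7550…
Total = kr 76,670.00 + kr 21,850.9500 + kr 6,198.7550… = kr 104,719.70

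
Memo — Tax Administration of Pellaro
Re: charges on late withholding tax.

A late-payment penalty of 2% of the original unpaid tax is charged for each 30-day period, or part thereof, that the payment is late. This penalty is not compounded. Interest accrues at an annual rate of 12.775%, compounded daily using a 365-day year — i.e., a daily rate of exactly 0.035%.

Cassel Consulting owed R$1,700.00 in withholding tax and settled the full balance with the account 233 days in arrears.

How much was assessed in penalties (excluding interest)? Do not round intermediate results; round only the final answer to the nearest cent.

Penalty periods: ⌈233/30⌉ = 8; penalty = 8 × 2% × R$1,700.00 = R$272.00

R$272.00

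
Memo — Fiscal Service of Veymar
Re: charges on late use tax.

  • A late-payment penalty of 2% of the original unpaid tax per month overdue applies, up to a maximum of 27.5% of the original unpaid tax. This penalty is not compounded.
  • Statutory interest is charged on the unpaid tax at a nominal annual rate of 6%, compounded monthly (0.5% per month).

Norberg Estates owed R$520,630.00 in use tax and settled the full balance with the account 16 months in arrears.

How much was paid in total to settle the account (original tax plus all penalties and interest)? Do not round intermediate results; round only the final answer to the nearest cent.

R$707,052.58

Penalty (uncapped): 16 × 2% × R$520,630.00 = R$166,601.60; cap = 27.5% × R$520,630.00 = R$143,173.25 → penalty = R$143,173.25
Interest: R$520,630.00 × ((1 + 0.005)^16 − 1) = R$520,630.00 × 0.0830712… = R$43,249.3335…
Total = R$520,630.00 + R$143,173.2500 + R$43,249.3335… = R$707,052.58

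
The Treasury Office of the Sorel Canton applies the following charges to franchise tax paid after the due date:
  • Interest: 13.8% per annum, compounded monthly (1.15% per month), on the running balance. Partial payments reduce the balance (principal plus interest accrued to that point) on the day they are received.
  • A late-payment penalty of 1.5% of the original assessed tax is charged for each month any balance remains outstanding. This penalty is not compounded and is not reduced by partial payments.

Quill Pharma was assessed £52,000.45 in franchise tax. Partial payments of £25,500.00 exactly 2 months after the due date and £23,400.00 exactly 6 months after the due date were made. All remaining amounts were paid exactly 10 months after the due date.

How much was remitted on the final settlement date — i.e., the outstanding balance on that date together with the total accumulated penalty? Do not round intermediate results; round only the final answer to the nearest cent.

Balance at month 2: £52,000.4500 × (1 + 0.0115)^2 = £53,203.3374…
After £25,500.00 payment: £53,203.3374… − £25,500.00 = £27,703.3374…
Balance at month 6: £27,703.3374… × (1 + 0.0115)^4 = £28,999.8425…
After £23,400.00 payment: £28,999.8425… − £23,400.00 = £5,599.8425…
Balance at month 10: £5,599.8425… × (1 + 0.0115)^4 = £5,861.9129…
Penalty: 10 × 1.5% × £52,000.45 = £7,800.07…
Final settlement = outstanding balance + penalty = £5,861.9129… + £7,800.07… = £13,661.98

£13,661.98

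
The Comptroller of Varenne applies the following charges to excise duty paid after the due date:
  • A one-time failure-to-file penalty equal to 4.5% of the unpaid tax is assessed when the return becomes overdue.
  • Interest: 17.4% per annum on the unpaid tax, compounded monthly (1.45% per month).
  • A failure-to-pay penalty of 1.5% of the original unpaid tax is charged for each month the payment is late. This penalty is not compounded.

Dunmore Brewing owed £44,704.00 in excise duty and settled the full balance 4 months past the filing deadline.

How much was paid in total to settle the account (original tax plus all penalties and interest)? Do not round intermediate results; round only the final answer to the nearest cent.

Failure-to-file penalty: 4.5% × £44,704.00 = £2,011.68
Failure-to-pay penalty: 4 × 1.5% × £44,704.00 = £2,682.24
Interest: £44,704.00 × ((1 + 0.0145)^4 − 1) = £44,704.00 × 0.0592737… = £2,649.7732…
Total = £44,704.00 + £4,693.9200 + £2,649.7732… = £52,047.69

£52,047.69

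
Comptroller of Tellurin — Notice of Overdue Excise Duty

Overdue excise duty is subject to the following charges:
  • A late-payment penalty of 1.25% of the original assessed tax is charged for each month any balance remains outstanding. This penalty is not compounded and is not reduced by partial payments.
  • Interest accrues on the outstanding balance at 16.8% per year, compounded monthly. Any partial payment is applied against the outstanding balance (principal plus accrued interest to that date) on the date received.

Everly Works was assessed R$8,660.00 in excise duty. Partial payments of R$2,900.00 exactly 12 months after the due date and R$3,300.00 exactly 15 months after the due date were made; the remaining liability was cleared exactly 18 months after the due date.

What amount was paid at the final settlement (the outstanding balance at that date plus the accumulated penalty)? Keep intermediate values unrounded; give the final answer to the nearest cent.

R$6,478.13

Monthly rate = 16.8% ÷ 12 = 1.4%
Balance at month 12: R$8,660.0000 × (1 + 0.014)^12 = R$10,232.3021…
After R$2,900.00 payment: R$10,232.3021… − R$2,900.00 = R$7,332.3021…
Balance at month 15: R$7,332.3021… × (1 + 0.014)^3 = R$7,644.5903…
After R$3,300.00 payment: R$7,644.5903… − R$3,300.00 = R$4,344.5903…
Balance at month 18: R$4,344.5903… × (1 + 0.014)^3 = R$4,529.6296…
Penalty: 18 × 1.25% × R$8,660.00 = R$1,948.50
Final settlement = outstanding balance + penalty = R$4,529.6296… + R$1,948.50 = R$6,478.13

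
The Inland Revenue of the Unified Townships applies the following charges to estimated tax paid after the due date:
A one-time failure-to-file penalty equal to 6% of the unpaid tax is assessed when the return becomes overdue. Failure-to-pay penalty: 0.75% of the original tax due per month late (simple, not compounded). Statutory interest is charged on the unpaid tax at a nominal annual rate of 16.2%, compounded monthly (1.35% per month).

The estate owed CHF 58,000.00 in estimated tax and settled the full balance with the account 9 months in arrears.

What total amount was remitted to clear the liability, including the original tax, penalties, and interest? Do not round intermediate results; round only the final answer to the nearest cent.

CHF 72,834.77

Failure-to-file penalty: 6% × CHF 58,000.00 = CHF 3,480.00
Failure-to-pay penalty = 0.75% × CHF 58,000.00 × 9 mo = CHF 3,915.00
Interest: CHF 58,000.00 × ((1 + 0.0135)^9 − 1) = CHF 58,000.00 × 0.1282719… = CHF 7,439.7710…
Total = CHF 58,000.00 + CHF 7,395.0000 + CHF 7,439.7710… = CHF 72,834.77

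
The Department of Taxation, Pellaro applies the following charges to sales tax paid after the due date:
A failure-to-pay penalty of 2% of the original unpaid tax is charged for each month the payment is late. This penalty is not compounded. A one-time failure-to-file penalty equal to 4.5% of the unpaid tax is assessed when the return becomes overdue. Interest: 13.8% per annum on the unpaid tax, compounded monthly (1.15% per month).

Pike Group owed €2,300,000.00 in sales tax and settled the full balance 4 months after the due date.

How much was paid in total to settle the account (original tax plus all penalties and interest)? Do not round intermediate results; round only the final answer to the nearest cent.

€2,695,139.08

Failure-to-file penalty: 4.5% × €2,300,000.00 = €103,500.00
Failure-to-pay penalty: 4 × 2% × €2,300,000.00 = €184,000.00
Interest: €2,300,000.00 × ((1 + 0.0115)^4 − 1) = €2,300,000.00 × 0.0467996… = €107,639.0823…
Total = €2,300,000.00 + €287,500.0000 + €107,639.0823… = €2,695,139.08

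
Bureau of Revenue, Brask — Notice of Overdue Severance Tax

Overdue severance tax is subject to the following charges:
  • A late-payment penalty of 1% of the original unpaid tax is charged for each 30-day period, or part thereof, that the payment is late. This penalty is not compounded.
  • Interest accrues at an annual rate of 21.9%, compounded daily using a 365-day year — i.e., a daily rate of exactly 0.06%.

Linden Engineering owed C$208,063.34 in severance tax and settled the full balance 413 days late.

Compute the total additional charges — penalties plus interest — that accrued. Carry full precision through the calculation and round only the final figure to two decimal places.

Penalty periods: ⌈413/30⌉ = 14; penalty = 14 × 1% × C$208,063.34 = C$29,128.87…
Interest: C$208,063.34 × ((1 + 0.0006)^413 − 1) = C$208,063.34 × 0.28110846… = C$58,488.3657…
Penalties + interest = C$29,128.8676 + C$58,488.3657… = C$87,617.23

C$87,617.23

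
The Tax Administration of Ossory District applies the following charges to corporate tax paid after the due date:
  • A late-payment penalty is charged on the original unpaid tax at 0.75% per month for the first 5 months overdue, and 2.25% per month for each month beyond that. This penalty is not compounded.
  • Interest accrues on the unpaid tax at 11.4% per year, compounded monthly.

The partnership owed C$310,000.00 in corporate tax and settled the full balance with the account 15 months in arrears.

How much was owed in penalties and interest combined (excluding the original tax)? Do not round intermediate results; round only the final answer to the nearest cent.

Penalty, months 1–5: 5 × 0.75% × C$310,000.00 = C$11,625.00
Penalty, months 6–15: 10 × 2.25% × C$310,000.00 = C$69,750.00
Interest (11.4%/yr ÷ 12 = 0.95%/month): C$310,000.00 × ((1 + 0.0095)^15 − 1) = C$47,237.0900…
Penalties + interest = C$81,375.0000 + C$47,237.0900… = C$128,612.09

C$128,612.09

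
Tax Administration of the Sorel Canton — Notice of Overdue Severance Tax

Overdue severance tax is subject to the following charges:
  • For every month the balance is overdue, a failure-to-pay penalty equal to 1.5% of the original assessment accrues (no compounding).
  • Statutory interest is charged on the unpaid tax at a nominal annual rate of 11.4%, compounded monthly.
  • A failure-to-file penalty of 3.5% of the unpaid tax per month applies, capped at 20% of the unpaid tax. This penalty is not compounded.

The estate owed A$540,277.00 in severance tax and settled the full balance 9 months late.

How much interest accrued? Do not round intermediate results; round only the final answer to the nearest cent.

A$47,988.51

Interest (11.4%/yr ÷ 12 = 0.95%/month): A$540,277.00 × ((1 + 0.0095)^9 − 1) = A$47,988.5137…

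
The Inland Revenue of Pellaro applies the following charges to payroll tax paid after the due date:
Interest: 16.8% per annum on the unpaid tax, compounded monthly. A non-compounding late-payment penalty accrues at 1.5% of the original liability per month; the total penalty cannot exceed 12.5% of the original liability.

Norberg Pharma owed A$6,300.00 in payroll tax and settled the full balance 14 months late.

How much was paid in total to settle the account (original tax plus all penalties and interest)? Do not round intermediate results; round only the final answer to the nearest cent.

Penalty (uncapped): 14 × 1.5% × A$6,300.00 = A$1,323.00; cap = 12.5% × A$6,300.00 = A$787.50 → penalty = A$787.50
Interest (16.8%/yr ÷ 12 = 1.4%/month): A$6,300.00 × ((1 + 0.014)^14 − 1) = A$1,353.7085…
Total = A$6,300.00 + A$787.5000 + A$1,353.7085… = A$8,441.21

A$8,441.21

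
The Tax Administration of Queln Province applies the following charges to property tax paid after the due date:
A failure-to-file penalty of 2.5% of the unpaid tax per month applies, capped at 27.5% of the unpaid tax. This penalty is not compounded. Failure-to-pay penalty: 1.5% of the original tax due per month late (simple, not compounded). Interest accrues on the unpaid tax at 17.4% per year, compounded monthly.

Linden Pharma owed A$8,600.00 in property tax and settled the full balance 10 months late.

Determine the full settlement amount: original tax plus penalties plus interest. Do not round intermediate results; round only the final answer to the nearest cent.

A$13,371.59

Failure-to-file: 10 × 2.5% × A$8,600.00 = A$2,150.00 (under the 27.5% cap)
Failure-to-pay penalty: 10 × 1.5% × A$8,600.00 = A$1,290.00
Interest (17.4%/yr ÷ 12 = 1.45%/month): A$8,600.00 × ((1 + 0.0145)^10 − 1) = A$1,331.5942…
Total = A$8,600.00 + A$3,440.0000 + A$1,331.5942… = A$13,371.59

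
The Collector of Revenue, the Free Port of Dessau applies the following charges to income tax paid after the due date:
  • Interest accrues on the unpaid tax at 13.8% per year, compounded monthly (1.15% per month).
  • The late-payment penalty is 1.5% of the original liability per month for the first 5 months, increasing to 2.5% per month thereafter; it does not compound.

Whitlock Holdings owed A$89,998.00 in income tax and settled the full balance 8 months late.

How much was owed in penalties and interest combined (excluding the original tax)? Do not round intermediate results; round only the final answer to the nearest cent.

Penalty, months 1–5: 5 × 1.5% × A$89,998.00 = A$6,749.85
Penalty, months 6–8: 3 × 2.5% × A$89,998.00 = A$6,749.85
Interest: A$89,998.00 × ((1 + 0.0115)^8 − 1) = A$89,998.00 × 0.0957894… = A$8,620.8548…
Penalties + interest = A$13,499.7000 + A$8,620.8548… = A$22,120.55

A$22,120.55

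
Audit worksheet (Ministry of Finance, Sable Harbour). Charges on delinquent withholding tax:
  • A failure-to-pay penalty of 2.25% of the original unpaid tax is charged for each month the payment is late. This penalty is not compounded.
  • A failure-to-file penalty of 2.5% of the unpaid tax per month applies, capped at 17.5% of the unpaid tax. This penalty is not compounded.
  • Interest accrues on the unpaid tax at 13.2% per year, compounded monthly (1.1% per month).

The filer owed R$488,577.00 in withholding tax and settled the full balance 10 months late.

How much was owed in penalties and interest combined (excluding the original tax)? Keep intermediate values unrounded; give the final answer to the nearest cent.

Failure-to-file: 10 × 2.5% × R$488,577.00 = R$122,144.25, capped at 17.5% × R$488,577.00 = R$85,500.98…
Failure-to-pay penalty: 10 × 2.25% × R$488,577.00 = R$109,929.83…
Interest: R$488,577.00 × ((1 + 0.011)^10 − 1) = R$488,577.00 × 0.1156078… = R$56,483.3295…
Penalties + interest = R$195,430.8000 + R$56,483.3295… = R$251,914.13

R$251,914.13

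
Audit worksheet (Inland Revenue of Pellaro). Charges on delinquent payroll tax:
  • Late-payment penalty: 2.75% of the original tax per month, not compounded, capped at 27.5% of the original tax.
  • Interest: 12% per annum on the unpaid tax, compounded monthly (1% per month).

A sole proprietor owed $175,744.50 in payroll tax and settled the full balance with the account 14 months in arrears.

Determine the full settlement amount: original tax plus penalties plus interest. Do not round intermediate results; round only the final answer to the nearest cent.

Penalty (uncapped): 14 × 2.75% × $175,744.50 = $67,661.63…; cap = 27.5% × $175,744.50 = $48,329.74… → penalty = $48,329.74…
Interest: $175,744.50 × ((1 + 0.01)^14 − 1) = $175,744.50 × 0.1494742… = $26,269.2709…
Total = $175,744.50 + $48,329.7375 + $26,269.2709… = $250,343.51

$250,343.51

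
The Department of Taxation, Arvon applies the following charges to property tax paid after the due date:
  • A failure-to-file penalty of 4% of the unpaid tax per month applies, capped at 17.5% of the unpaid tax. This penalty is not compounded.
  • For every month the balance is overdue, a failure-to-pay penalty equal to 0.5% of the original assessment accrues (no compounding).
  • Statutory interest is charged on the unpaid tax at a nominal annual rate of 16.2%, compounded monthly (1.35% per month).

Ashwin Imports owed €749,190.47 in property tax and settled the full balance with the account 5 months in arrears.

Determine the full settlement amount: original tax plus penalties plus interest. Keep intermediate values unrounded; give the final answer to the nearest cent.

Failure-to-file: 5 × 4% × €749,190.47 = €149,838.09…, capped at 17.5% × €749,190.47 = €131,108.33…
Failure-to-pay penalty = 0.5% × €749,190.47 × 5 mo = €18,729.76…
Interest: €749,190.47 × ((1 + 0.0135)^5 − 1) = €749,190.47 × 0.0693473… = €51,954.3140…
Total = €749,190.47 + €149,838.0940 + €51,954.3140… = €950,982.88

€950,982.88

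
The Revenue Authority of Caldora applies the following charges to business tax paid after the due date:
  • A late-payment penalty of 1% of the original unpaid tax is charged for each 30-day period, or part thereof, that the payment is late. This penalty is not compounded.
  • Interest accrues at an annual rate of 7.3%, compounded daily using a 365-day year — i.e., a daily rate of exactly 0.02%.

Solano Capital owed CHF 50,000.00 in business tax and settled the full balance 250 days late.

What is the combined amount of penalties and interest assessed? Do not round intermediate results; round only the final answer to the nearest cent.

CHF 7,063.29

Penalty periods: ⌈250/30⌉ = 9; penalty = 9 × 1% × CHF 50,000.00 = CHF 4,500.00
Interest: CHF 50,000.00 × ((1 + 0.0002)^250 − 1) = CHF 50,000.00 × 0.05126584… = CHF 2,563.2920…
Penalties + interest = CHF 4,500.0000 + CHF 2,563.2920… = CHF 7,063.29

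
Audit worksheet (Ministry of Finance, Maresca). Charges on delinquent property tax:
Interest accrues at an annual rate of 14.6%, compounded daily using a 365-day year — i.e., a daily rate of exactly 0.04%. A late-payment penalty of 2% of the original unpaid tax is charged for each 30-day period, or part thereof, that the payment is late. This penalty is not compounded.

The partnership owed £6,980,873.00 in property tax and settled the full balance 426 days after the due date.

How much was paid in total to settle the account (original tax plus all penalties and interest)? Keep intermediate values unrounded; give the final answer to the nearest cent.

£10,371,752.95

Penalty periods: ⌈426/30⌉ = 15; penalty = 15 × 2% × £6,980,873.00 = £2,094,261.90
Interest: £6,980,873.00 × ((1 + 0.0004)^426 − 1) = £6,980,873.00 × 0.18573867… = £1,296,618.0540…
Total = £6,980,873.00 + £2,094,261.9000 + £1,296,618.0540… = £10,371,752.95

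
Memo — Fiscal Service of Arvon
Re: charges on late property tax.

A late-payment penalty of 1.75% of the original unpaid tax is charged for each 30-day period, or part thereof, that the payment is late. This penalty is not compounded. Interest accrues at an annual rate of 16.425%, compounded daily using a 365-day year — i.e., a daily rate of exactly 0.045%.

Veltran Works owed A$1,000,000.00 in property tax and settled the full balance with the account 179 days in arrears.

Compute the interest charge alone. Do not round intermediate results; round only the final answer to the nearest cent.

Interest: A$1,000,000.00 × ((1 + 0.00045)^179 − 1) = A$1,000,000.00 × 0.08386340… = A$83,863.4015…

A$83,863.40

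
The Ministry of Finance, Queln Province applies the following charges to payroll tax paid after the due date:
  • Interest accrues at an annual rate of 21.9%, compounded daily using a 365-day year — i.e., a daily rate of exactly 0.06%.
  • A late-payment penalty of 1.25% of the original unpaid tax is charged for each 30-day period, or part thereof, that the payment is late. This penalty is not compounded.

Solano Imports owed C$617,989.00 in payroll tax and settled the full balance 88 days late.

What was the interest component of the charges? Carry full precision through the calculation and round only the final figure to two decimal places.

Interest: C$617,989.00 × ((1 + 0.0006)^88 − 1) = C$617,989.00 × 0.05420209… = C$33,496.2943…

C$33,496.29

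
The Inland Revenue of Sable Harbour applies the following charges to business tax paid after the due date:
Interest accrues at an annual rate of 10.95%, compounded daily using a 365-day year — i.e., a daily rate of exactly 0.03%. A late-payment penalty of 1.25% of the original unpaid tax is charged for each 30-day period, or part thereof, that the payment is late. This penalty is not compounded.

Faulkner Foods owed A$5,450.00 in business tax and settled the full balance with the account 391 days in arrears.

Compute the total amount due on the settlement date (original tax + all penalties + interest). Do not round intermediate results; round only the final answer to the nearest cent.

A$7,081.93

Penalty periods: ⌈391/30⌉ = 14; penalty = 14 × 1.25% × A$5,450.00 = A$953.75
Interest: A$5,450.00 × ((1 + 0.0003)^391 − 1) = A$5,450.00 × 0.12443694… = A$678.1813…
Total = A$5,450.00 + A$953.7500 + A$678.1813… = A$7,081.93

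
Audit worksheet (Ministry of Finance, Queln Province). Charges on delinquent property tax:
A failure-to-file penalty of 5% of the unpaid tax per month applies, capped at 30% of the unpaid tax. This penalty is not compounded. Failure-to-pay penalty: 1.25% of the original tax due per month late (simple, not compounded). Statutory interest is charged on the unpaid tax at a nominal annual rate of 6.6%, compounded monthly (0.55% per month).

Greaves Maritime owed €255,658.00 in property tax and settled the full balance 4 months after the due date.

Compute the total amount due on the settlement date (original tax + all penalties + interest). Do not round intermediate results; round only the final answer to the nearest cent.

Failure-to-file: 4 × 5% × €255,658.00 = €51,131.60 (under the 30% cap)
Failure-to-pay penalty = 1.25% × €255,658.00 × 4 mo = €12,782.90
Interest: €255,658.00 × ((1 + 0.0055)^4 − 1) = €255,658.00 × 0.0221822… = €5,671.0483…
Total = €255,658.00 + €63,914.5000 + €5,671.0483… = €325,243.55

€325,243.55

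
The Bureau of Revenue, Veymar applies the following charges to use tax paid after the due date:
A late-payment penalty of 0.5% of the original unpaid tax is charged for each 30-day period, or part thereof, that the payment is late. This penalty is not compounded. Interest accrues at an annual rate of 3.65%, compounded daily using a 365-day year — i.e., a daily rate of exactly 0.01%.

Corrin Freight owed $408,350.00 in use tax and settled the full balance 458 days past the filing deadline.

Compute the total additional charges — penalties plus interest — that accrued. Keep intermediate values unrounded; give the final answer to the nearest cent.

$51,804.35

Penalty periods: ⌈458/30⌉ = 16; penalty = 16 × 0.5% × $408,350.00 = $32,668.00
Interest: $408,350.00 × ((1 + 0.0001)^458 − 1) = $408,350.00 × 0.04686262… = $19,136.3508…
Penalties + interest = $32,668.0000 + $19,136.3508… = $51,804.35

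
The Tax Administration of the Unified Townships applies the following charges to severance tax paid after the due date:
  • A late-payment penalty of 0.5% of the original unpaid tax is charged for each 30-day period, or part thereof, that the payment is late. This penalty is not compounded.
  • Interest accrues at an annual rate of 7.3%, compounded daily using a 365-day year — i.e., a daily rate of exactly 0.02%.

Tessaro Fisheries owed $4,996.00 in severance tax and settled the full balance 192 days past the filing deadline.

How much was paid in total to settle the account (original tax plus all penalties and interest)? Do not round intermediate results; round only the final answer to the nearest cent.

$5,366.42

Penalty periods: ⌈192/30⌉ = 7; penalty = 7 × 0.5% × $4,996.00 = $174.86
Interest: $4,996.00 × ((1 + 0.0002)^192 − 1) = $4,996.00 × 0.03914282… = $195.5575…
Total = $4,996.00 + $174.8600 + $195.5575… = $5,366.42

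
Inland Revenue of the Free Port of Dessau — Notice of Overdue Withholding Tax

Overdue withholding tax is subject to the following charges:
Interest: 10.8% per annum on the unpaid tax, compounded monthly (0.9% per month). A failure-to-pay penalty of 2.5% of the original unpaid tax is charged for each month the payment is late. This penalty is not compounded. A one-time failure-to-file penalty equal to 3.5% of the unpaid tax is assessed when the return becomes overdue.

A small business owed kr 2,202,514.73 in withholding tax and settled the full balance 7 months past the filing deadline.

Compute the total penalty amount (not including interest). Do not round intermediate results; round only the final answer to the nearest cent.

Failure-to-file penalty: 3.5% × kr 2,202,514.73 = kr 77,088.02…
Failure-to-pay penalty: 7 × 2.5% × kr 2,202,514.73 = kr 385,440.08…
Total penalty = kr 77,088.02… + kr 385,440.08… = kr 462,528.09

kr 462,528.09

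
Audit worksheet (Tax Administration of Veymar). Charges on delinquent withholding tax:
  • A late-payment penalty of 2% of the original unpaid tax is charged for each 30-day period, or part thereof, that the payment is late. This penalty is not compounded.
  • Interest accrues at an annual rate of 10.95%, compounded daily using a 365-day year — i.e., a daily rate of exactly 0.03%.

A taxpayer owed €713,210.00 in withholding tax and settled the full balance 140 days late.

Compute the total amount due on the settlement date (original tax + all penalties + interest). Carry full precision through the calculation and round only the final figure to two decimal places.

€815,119.09

Penalty periods: ⌈140/30⌉ = 5; penalty = 5 × 2% × €713,210.00 = €71,321.00
Interest: €713,210.00 × ((1 + 0.0003)^140 − 1) = €713,210.00 × 0.04288791… = €30,588.0862…
Total = €713,210.00 + €71,321.0000 + €30,588.0862… = €815,119.09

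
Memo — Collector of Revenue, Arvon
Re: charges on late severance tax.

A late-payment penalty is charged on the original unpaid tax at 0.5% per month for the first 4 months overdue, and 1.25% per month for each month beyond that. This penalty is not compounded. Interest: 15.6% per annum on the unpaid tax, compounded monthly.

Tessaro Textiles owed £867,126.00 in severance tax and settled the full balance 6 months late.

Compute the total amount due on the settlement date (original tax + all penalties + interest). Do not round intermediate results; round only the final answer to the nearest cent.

£976,019.14

Penalty, months 1–4: 4 × 0.5% × £867,126.00 = £17,342.52
Penalty, months 5–6: 2 × 1.25% × £867,126.00 = £21,678.15
Interest (15.6%/yr ÷ 12 = 1.3%/month): £867,126.00 × ((1 + 0.013)^6 − 1) = £69,872.4674…
Total = £867,126.00 + £39,020.6700 + £69,872.4674… = £976,019.14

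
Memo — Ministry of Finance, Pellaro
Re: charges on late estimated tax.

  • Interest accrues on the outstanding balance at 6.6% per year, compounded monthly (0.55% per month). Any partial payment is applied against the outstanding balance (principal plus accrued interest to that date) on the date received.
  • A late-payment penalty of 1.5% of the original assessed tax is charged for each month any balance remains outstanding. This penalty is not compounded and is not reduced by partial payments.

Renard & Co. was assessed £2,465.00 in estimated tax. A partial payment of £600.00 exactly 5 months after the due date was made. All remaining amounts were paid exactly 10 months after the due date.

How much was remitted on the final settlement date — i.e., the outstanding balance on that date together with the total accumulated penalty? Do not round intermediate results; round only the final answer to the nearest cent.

Balance at month 5: £2,465.0000 × (1 + 0.0055)^5 = £2,533.5373…
After £600.00 payment: £2,533.5373… − £600.00 = £1,933.5373…
Balance at month 10: £1,933.5373… × (1 + 0.0055)^5 = £1,987.2977…
Penalty: 10 × 1.5% × £2,465.00 = £369.75
Final settlement = outstanding balance + penalty = £1,987.2977… + £369.75 = £2,357.05

£2,357.05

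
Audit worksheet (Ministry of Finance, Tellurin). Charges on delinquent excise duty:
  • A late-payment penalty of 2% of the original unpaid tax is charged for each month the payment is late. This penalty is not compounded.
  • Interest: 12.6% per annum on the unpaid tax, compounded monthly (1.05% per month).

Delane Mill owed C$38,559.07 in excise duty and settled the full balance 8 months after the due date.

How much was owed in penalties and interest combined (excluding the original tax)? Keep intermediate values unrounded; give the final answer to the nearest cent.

C$9,529.98

Late-payment penalty = 2% × C$38,559.07 × 8 mo = C$6,169.45…
Interest: C$38,559.07 × ((1 + 0.0105)^8 − 1) = C$38,559.07 × 0.0871527… = C$3,360.5265…
Penalties + interest = C$6,169.4512 + C$3,360.5265… = C$9,529.98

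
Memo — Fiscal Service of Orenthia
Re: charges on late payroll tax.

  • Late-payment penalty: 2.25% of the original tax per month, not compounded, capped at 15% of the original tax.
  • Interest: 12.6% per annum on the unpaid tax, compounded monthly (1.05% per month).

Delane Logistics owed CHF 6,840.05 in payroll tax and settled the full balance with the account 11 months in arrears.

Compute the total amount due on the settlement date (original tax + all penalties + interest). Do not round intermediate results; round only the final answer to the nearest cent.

Penalty (uncapped): 11 × 2.25% × CHF 6,840.05 = CHF 1,692.91…; cap = 15% × CHF 6,840.05 = CHF 1,026.01… → penalty = CHF 1,026.01…
Interest: CHF 6,840.05 × ((1 + 0.0105)^11 − 1) = CHF 6,840.05 × 0.1217588… = CHF 832.8365…
Total = CHF 6,840.05 + CHF 1,026.0075 + CHF 832.8365… = CHF 8,698.89

CHF 8,698.89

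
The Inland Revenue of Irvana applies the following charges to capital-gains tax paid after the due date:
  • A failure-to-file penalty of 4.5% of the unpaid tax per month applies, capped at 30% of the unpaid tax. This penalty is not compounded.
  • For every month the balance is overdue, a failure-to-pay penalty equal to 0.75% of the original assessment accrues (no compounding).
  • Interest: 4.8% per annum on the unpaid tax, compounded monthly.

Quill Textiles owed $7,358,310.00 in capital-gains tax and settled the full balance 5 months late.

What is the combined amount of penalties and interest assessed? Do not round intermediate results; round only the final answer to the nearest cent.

$2,079,904.62

Failure-to-file: 5 × 4.5% × $7,358,310.00 = $1,655,619.75 (under the 30% cap)
Failure-to-pay penalty = 0.75% × $7,358,310.00 × 5 mo = $275,936.63…
Interest (4.8%/yr ÷ 12 = 0.4%/month): $7,358,310.00 × ((1 + 0.004)^5 − 1) = $148,348.2483…
Penalties + interest = $1,931,556.3750 + $148,348.2483… = $2,079,904.62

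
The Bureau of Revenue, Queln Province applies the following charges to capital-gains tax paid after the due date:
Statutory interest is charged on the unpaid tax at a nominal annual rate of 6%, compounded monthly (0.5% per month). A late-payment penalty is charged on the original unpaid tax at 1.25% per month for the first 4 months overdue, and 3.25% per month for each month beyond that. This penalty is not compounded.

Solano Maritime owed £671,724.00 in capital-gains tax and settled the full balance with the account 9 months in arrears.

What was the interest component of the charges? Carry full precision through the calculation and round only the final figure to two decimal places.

£30,839.24

Interest: £671,724.00 × ((1 + 0.005)^9 − 1) = £671,724.00 × 0.0459106… = £30,839.2379…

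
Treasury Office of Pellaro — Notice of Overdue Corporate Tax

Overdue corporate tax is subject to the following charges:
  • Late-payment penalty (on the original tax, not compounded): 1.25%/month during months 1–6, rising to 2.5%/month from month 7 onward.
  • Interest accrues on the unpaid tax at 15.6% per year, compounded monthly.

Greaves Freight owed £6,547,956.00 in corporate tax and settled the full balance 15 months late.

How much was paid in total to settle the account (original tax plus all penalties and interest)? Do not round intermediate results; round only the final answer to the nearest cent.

Penalty, months 1–6: 6 × 1.25% × £6,547,956.00 = £491,096.70
Penalty, months 7–15: 9 × 2.5% × £6,547,956.00 = £1,473,290.10
Interest (15.6%/yr ÷ 12 = 1.3%/month): £6,547,956.00 × ((1 + 0.013)^15 − 1) = £1,399,853.2041…
Total = £6,547,956.00 + £1,964,386.8000 + £1,399,853.2041… = £9,912,196.00

£9,912,196.00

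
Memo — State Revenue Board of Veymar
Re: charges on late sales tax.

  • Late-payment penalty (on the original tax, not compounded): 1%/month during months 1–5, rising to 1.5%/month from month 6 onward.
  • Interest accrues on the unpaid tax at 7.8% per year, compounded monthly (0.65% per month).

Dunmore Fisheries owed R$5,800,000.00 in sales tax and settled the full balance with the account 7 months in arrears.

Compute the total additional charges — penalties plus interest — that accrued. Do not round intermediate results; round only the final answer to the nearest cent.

R$733,102.16

Penalty, months 1–5: 5 × 1% × R$5,800,000.00 = R$290,000.00
Penalty, months 6–7: 2 × 1.5% × R$5,800,000.00 = R$174,000.00
Interest: R$5,800,000.00 × ((1 + 0.0065)^7 − 1) = R$5,800,000.00 × 0.0463969… = R$269,102.1627…
Penalties + interest = R$464,000.0000 + R$269,102.1627… = R$733,102.16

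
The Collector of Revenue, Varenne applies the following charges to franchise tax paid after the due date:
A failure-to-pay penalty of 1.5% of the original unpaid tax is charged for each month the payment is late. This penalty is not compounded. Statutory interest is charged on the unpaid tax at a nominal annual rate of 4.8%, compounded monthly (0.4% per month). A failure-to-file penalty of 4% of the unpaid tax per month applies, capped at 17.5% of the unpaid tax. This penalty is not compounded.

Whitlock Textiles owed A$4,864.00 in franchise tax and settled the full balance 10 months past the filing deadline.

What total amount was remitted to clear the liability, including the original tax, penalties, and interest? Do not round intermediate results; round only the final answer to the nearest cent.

A$6,642.90

Failure-to-file: 10 × 4% × A$4,864.00 = A$1,945.60, capped at 17.5% × A$4,864.00 = A$851.20
Failure-to-pay penalty: 10 × 1.5% × A$4,864.00 = A$729.60
Interest: A$4,864.00 × ((1 + 0.004)^10 − 1) = A$4,864.00 × 0.0407277… = A$198.0997…
Total = A$4,864.00 + A$1,580.8000 + A$198.0997… = A$6,642.90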